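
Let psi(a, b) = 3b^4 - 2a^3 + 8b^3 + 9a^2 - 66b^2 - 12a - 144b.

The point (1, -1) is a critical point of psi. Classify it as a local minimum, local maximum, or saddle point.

saddle point

The mixed partial ∂²psi/∂a∂b is 0, so the Hessian at any point is diag(psi_aa, psi_bb) = diag(6(-2a + 3), 12(3b^2 + 4b - 11)).
At (1, -1): H = diag(6, -144).
The eigenvalues have opposite signs, so H is indefinite: a saddle point.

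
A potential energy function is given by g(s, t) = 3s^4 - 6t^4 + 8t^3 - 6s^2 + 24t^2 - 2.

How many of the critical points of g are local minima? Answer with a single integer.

g separates as a function of s plus a function of t, so ∇g=0 decouples.
∂g/∂s = 12s(s - 1)(s + 1) = 0 at s ∈ {-1, 0, 1}; ∂g/∂t = -24t(t - 2)(t + 1) = 0 at t ∈ {-1, 0, 2}.
The Hessian is diagonal: diag(g_ss, g_tt). Second derivatives: g_ss(-1)=24, g_ss(0)=-12, g_ss(1)=24; g_tt(-1)=-72, g_tt(0)=48, g_tt(2)=-144.
Local minima occur where both diagonal entries positive: (-1, 0), (1, 0). Count: 2.

2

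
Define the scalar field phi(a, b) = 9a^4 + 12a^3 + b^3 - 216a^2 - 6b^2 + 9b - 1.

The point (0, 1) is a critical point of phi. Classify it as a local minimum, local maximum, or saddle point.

local maximum

The mixed partial ∂²phi/∂a∂b is 0, so the Hessian at any point is diag(phi_aa, phi_bb) = diag(36(3a^2 + 2a - 12), 6(b - 2)).
At (0, 1): H = diag(-432, -6).
Both eigenvalues are negative, so H is negative definite: a local maximum.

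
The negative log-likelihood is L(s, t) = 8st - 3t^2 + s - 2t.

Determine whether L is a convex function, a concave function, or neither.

neither

L is quadratic, so its Hessian is the constant matrix H = [[0, 8], [8, -6]].
det(H) = -64, tr(H) = -6.
det(H) < 0, so H is indefinite: neither convex nor concave.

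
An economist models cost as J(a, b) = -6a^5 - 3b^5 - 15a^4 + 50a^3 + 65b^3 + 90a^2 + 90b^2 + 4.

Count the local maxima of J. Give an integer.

J separates as a function of a plus a function of b, so ∇J=0 decouples.
∂J/∂a = -30a(a - 2)(a + 1)(a + 3) = 0 at a ∈ {-3, -1, 0, 2}; ∂J/∂b = -15b(b - 4)(b + 1)(b + 3) = 0 at b ∈ {-3, -1, 0, 4}.
The Hessian is diagonal: diag(J_aa, J_bb). Second derivatives: J_aa(-3)=900, J_aa(-1)=-180, J_aa(0)=180, J_aa(2)=-900; J_bb(-3)=630, J_bb(-1)=-150, J_bb(0)=180, J_bb(4)=-2100.
Local maxima occur where both diagonal entries negative: (-1, -1), (-1, 4), (2, -1), (2, 4). Count: 4.

4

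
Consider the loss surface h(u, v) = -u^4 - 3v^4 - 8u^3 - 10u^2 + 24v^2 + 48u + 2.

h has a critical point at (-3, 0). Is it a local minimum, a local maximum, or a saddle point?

The mixed partial ∂²h/∂u∂v is 0, so the Hessian at any point is diag(h_uu, h_vv) = diag(-4(3u^2 + 12u + 5), 12(-3v^2 + 4)).
At (-3, 0): H = diag(16, 48).
Both eigenvalues are positive, so H is positive definite: a local minimum.

local minimum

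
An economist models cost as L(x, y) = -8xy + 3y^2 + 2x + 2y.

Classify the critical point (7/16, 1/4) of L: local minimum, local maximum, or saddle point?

The Hessian of L is constant: H = [[0, -8], [-8, 6]].
det(H) = 0·6 − (-8)² = -64.
Since det(H) < 0, H is indefinite and the critical point is a saddle point.

saddle point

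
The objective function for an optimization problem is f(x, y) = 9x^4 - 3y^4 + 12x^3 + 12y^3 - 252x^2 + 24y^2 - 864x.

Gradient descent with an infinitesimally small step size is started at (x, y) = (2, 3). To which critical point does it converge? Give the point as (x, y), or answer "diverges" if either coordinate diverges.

f is separable, so gradient descent decouples: x follows -∂f/∂x, y follows -∂f/∂y.
∂f/∂x = 36(x - 4)(x + 2)(x + 3); at x=2 this is -1440, so x increases.
∂f/∂y = -12y(y - 4)(y + 1); at y=3 this is 144, so y decreases.
x converges to its nearest critical value 4 (a local min of the x-part); y converges to 0. The iterate converges to (4, 0).

(4, 0)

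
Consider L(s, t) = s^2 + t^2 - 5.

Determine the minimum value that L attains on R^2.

-5

L(s,t) separates as P(s) + Q(t) − 5, so its minimum is min P + min Q − 5.
P'(s) = 2s vanishes at s ∈ {0}; Q'(t) = 2t vanishes at t ∈ {0}.
Local minima of P (where P''>0): P(0)=0. Local minima of Q: Q(0)=0.
So the global minimum of L is P(0) + Q(0) − 5 = 0 + 0 − 5 = -5, attained at (0, 0).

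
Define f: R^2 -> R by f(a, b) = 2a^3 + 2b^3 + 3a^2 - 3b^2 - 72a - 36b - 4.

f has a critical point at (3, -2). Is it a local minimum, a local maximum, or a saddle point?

saddle point

The mixed partial ∂²f/∂a∂b is 0, so the Hessian at any point is diag(f_aa, f_bb) = diag(6(2a + 1), 6(2b - 1)).
At (3, -2): H = diag(42, -30).
The eigenvalues have opposite signs, so H is indefinite: a saddle point.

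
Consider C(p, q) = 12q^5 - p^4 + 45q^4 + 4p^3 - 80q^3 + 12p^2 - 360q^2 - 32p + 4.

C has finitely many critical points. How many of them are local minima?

C separates as a function of p plus a function of q, so ∇C=0 decouples.
∂C/∂p = -4(p - 4)(p - 1)(p + 2) = 0 at p ∈ {-2, 1, 4}; ∂C/∂q = 60q(q - 2)(q + 2)(q + 3) = 0 at q ∈ {-3, -2, 0, 2}.
The Hessian is diagonal: diag(C_pp, C_qq). Second derivatives: C_pp(-2)=-72, C_pp(1)=36, C_pp(4)=-72; C_qq(-3)=-900, C_qq(-2)=480, C_qq(0)=-720, C_qq(2)=2400.
Local minima occur where both diagonal entries positive: (1, -2), (1, 2). Count: 2.

2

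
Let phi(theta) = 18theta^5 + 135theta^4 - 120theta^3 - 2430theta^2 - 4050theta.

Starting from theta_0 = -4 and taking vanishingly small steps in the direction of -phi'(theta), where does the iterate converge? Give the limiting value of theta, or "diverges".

phi'(theta) = 90(theta - 3)(theta + 1)(theta + 3)(theta + 5), so phi'(-4) = -1890.
Gradient descent moves in the -phi' direction, i.e. theta is increasing.
The nearest critical point in that direction is theta = -3, where phi'' = 2160 > 0 (a local minimum). The iterate converges there.

-3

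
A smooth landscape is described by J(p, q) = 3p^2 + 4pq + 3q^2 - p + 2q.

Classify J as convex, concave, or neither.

convex

J is quadratic, so its Hessian is the constant matrix H = [[6, 4], [4, 6]].
det(H) = 20, tr(H) = 12.
det(H) > 0 and tr(H) > 0, so H is positive definite everywhere: convex.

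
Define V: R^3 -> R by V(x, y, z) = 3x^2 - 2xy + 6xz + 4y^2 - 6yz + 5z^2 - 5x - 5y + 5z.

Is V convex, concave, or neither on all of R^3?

convex

V is quadratic, so its Hessian is the constant matrix H = [[6, -2, 6], [-2, 8, -6], [6, -6, 10]].
Leading principal minors: 6, 44, 80.
All positive ⇒ H ≻ 0 ⇒ convex.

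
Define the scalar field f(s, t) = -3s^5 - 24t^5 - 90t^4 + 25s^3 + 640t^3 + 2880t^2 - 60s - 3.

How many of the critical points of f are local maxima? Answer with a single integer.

f separates as a function of s plus a function of t, so ∇f=0 decouples.
∂f/∂s = -15(s - 2)(s - 1)(s + 1)(s + 2) = 0 at s ∈ {-2, -1, 1, 2}; ∂f/∂t = -120t(t - 4)(t + 3)(t + 4) = 0 at t ∈ {-4, -3, 0, 4}.
The Hessian is diagonal: diag(f_ss, f_tt). Second derivatives: f_ss(-2)=180, f_ss(-1)=-90, f_ss(1)=90, f_ss(2)=-180; f_tt(-4)=3840, f_tt(-3)=-2520, f_tt(0)=5760, f_tt(4)=-26880.
Local maxima occur where both diagonal entries negative: (-1, -3), (-1, 4), (2, -3), (2, 4). Count: 4.

4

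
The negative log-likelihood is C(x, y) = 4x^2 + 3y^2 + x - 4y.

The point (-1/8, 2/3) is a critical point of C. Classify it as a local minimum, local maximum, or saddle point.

The Hessian of C is constant: H = [[8, 0], [0, 6]].
det(H) = 8·6 − 0² = 48.
det(H) > 0 and tr(H) = 14 > 0, so H is positive definite and the point is a local minimum.

local minimum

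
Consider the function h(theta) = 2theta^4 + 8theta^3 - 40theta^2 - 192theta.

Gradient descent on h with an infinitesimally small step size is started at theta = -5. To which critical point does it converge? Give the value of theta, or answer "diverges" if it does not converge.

h'(theta) = 8(theta - 3)(theta + 2)(theta + 4), so h'(-5) = -192.
Gradient descent moves in the -h' direction, i.e. theta is increasing.
The nearest critical point in that direction is theta = -4, where h'' = 112 > 0 (a local minimum). The iterate converges there.

-4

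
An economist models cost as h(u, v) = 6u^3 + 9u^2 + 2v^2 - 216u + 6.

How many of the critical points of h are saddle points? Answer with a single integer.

h separates as a function of u plus a function of v, so ∇h=0 decouples.
∂h/∂u = 18(u - 3)(u + 4) = 0 at u ∈ {-4, 3}; ∂h/∂v = 4v = 0 at v ∈ {0}.
The Hessian is diagonal: diag(h_uu, h_vv). Second derivatives: h_uu(-4)=-126, h_uu(3)=126; h_vv(0)=4.
Saddle points occur where the two diagonal entries have opposite signs: (-4, 0). Count: 1.

1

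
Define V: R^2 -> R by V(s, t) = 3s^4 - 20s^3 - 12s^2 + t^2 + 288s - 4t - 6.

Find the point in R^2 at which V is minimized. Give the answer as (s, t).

V(s,t) separates as P(s) + Q(t) − 6, so its minimum is min P + min Q − 6.
P'(s) = 12(s - 4)(s - 3)(s + 2) vanishes at s ∈ {-2, 3, 4}; Q'(t) = 2(t - 2) vanishes at t ∈ {2}.
Local minima of P (where P''>0): P(-2)=-416, P(4)=448. Local minima of Q: Q(2)=-4.
So the global minimum of V is P(-2) + Q(2) − 6 = -416 − 4 − 6 = -426, attained at (-2, 2).

(-2, 2)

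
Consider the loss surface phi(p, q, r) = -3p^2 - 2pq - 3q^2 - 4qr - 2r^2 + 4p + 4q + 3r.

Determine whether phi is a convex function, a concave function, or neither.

phi is quadratic, so its Hessian is the constant matrix H = [[-6, -2, 0], [-2, -6, -4], [0, -4, -4]].
Leading principal minors: -6, 32, -32.
Signs alternate −, +, − ⇒ H ≺ 0 ⇒ concave.

concave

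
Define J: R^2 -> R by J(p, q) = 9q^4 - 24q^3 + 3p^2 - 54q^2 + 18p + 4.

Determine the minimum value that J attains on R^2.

J(p,q) separates as A(p) + B(q) + 4, so its minimum is min A + min B + 4.
A'(p) = 6p + 18 vanishes at p ∈ {-3}; B'(q) = 36q(q - 3)(q + 1) vanishes at q ∈ {-1, 0, 3}.
Local minima of A (where A''>0): A(-3)=-27. Local minima of B: B(-1)=-21, B(3)=-405.
So the global minimum of J is A(-3) + B(3) + 4 = -27 − 405 + 4 = -428, attained at (-3, 3).

-428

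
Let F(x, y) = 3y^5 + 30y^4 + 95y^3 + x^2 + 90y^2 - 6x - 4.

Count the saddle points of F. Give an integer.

F separates as a function of x plus a function of y, so ∇F=0 decouples.
∂F/∂x = 2(x - 3) = 0 at x ∈ {3}; ∂F/∂y = 15y(y + 1)(y + 3)(y + 4) = 0 at y ∈ {-4, -3, -1, 0}.
The Hessian is diagonal: diag(F_xx, F_yy). Second derivatives: F_xx(3)=2; F_yy(-4)=-180, F_yy(-3)=90, F_yy(-1)=-90, F_yy(0)=180.
Saddle points occur where the two diagonal entries have opposite signs: (3, -4), (3, -1). Count: 2.

2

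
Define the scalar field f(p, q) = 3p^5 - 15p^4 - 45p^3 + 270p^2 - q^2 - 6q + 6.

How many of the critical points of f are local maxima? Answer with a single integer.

2

f separates as a function of p plus a function of q, so ∇f=0 decouples.
∂f/∂p = 15p(p - 4)(p - 3)(p + 3) = 0 at p ∈ {-3, 0, 3, 4}; ∂f/∂q = -2(q + 3) = 0 at q ∈ {-3}.
The Hessian is diagonal: diag(f_pp, f_qq). Second derivatives: f_pp(-3)=-1890, f_pp(0)=540, f_pp(3)=-270, f_pp(4)=420; f_qq(-3)=-2.
Local maxima occur where both diagonal entries negative: (-3, -3), (3, -3). Count: 2.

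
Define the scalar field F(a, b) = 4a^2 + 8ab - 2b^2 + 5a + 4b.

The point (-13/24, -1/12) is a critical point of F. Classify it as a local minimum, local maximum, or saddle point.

saddle point

The Hessian of F is constant: H = [[8, 8], [8, -4]].
det(H) = 8·(-4) − 8² = -96.
Since det(H) < 0, H is indefinite and the critical point is a saddle point.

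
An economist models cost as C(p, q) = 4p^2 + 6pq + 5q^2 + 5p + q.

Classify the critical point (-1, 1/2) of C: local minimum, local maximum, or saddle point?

local minimum

The Hessian of C is constant: H = [[8, 6], [6, 10]].
det(H) = 8·10 − 6² = 44.
det(H) > 0 and tr(H) = 18 > 0, so H is positive definite and the point is a local minimum.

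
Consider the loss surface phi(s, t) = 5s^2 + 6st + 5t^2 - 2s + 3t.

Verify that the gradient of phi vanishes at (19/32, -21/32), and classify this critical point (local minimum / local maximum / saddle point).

∇phi = (10s + 6t - 2, 6s + 10t + 3); substituting (19/32, -21/32) gives ∇phi = (0, 0), so (19/32, -21/32) is indeed a critical point.
The Hessian of phi is constant: H = [[10, 6], [6, 10]].
det(H) = 10·10 − 6² = 64.
det(H) > 0 and tr(H) = 20 > 0, so H is positive definite and the point is a local minimum.

local minimum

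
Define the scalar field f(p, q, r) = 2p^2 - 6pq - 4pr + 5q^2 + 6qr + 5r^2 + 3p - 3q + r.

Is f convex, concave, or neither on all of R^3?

f is quadratic, so its Hessian is the constant matrix H = [[4, -6, -4], [-6, 10, 6], [-4, 6, 10]].
Leading principal minors: 4, 4, 24.
All positive ⇒ H ≻ 0 ⇒ convex.

convex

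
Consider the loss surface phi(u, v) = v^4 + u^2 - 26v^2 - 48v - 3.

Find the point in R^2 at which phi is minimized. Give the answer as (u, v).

phi(u,v) separates as P(u) + Q(v) − 3, so its minimum is min P + min Q − 3.
P'(u) = 2u vanishes at u ∈ {0}; Q'(v) = 4(v - 4)(v + 1)(v + 3) vanishes at v ∈ {-3, -1, 4}.
Local minima of P (where P''>0): P(0)=0. Local minima of Q: Q(-3)=-9, Q(4)=-352.
So the global minimum of phi is P(0) + Q(4) − 3 = 0 − 352 − 3 = -355, attained at (0, 4).

(0, 4)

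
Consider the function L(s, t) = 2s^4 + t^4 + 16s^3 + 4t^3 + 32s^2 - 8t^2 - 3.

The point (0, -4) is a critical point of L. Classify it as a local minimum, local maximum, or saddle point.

The mixed partial ∂²L/∂s∂t is 0, so the Hessian at any point is diag(L_ss, L_tt) = diag(8(3s^2 + 12s + 8), 4(3t^2 + 6t - 4)).
At (0, -4): H = diag(64, 80).
Both eigenvalues are positive, so H is positive definite: a local minimum.

local minimum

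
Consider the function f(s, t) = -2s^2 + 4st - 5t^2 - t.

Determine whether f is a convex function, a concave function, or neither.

concave

f is quadratic, so its Hessian is the constant matrix H = [[-4, 4], [4, -10]].
det(H) = 24, tr(H) = -14.
det(H) > 0 and tr(H) < 0, so H is negative definite everywhere: concave.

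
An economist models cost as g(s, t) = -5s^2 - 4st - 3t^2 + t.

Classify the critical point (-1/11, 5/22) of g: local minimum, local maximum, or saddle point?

local maximum

The Hessian of g is constant: H = [[-10, -4], [-4, -6]].
det(H) = (-10)·(-6) − (-4)² = 44.
det(H) > 0 and tr(H) = -16 < 0, so H is negative definite and the point is a local maximum.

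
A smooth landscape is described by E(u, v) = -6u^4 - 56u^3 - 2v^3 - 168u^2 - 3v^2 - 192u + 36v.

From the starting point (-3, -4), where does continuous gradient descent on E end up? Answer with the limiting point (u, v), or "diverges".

E is separable, so gradient descent decouples: u follows -∂E/∂u, v follows -∂E/∂v.
∂E/∂u = -24(u + 1)(u + 2)(u + 4); at u=-3 this is -48, so u increases.
∂E/∂v = -6(v - 2)(v + 3); at v=-4 this is -36, so v increases.
u converges to its nearest critical value -2 (a local min of the u-part); v converges to -3. The iterate converges to (-2, -3).

(-2, -3)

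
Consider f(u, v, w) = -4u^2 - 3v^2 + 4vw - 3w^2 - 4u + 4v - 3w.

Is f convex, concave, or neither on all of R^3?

f is quadratic, so its Hessian is the constant matrix H = [[-8, 0, 0], [0, -6, 4], [0, 4, -6]].
Leading principal minors: -8, 48, -160.
Signs alternate −, +, − ⇒ H ≺ 0 ⇒ concave.

concave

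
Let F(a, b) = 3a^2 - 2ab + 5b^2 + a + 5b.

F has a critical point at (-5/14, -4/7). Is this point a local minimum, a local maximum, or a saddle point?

The Hessian of F is constant: H = [[6, -2], [-2, 10]].
det(H) = 6·10 − (-2)² = 56.
det(H) > 0 and tr(H) = 16 > 0, so H is positive definite and the point is a local minimum.

local minimum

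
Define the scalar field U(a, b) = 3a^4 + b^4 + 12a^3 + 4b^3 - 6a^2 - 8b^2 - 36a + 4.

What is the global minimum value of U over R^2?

-151

U(a,b) separates as P(a) + Q(b) + 4, so its minimum is min P + min Q + 4.
P'(a) = 12(a - 1)(a + 1)(a + 3) vanishes at a ∈ {-3, -1, 1}; Q'(b) = 4b(b - 1)(b + 4) vanishes at b ∈ {-4, 0, 1}.
Local minima of P (where P''>0): P(-3)=-27, P(1)=-27. Local minima of Q: Q(-4)=-128, Q(1)=-3.
So the global minimum of U is P(-3) + Q(-4) + 4 = -27 − 128 + 4 = -151, attained at (-3, -4).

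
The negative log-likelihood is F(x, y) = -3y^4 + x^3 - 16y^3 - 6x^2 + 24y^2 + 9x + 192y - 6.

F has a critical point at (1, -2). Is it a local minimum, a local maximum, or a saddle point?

The mixed partial ∂²F/∂x∂y is 0, so the Hessian at any point is diag(F_xx, F_yy) = diag(6(x - 2), 12(-3y^2 - 8y + 4)).
At (1, -2): H = diag(-6, 96).
The eigenvalues have opposite signs, so H is indefinite: a saddle point.

saddle point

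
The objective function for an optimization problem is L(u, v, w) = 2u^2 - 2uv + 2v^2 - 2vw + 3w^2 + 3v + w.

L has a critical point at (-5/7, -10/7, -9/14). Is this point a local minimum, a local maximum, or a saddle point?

The Hessian is constant: H = [[4, -2, 0], [-2, 4, -2], [0, -2, 6]].
Leading principal minors: Δ₁ = 4, Δ₂ = 12, Δ₃ = 56.
All leading minors are positive, so H is positive definite: a local minimum.

local minimum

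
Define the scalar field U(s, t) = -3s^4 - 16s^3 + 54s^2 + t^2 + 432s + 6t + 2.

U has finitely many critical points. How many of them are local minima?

1

U separates as a function of s plus a function of t, so ∇U=0 decouples.
∂U/∂s = -12(s - 3)(s + 3)(s + 4) = 0 at s ∈ {-4, -3, 3}; ∂U/∂t = 2(t + 3) = 0 at t ∈ {-3}.
The Hessian is diagonal: diag(U_ss, U_tt). Second derivatives: U_ss(-4)=-84, U_ss(-3)=72, U_ss(3)=-504; U_tt(-3)=2.
Local minima occur where both diagonal entries positive: (-3, -3). Count: 1.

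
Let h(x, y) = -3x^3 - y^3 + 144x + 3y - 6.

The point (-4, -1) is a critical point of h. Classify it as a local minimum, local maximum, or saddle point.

local minimum

The mixed partial ∂²h/∂x∂y is 0, so the Hessian at any point is diag(h_xx, h_yy) = diag(-18x, -6y).
At (-4, -1): H = diag(72, 6).
Both eigenvalues are positive, so H is positive definite: a local minimum.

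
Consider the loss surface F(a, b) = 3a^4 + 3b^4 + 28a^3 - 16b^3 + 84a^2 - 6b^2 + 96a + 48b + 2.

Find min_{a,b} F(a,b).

-222

F(a,b) separates as P(a) + Q(b) + 2, so its minimum is min P + min Q + 2.
P'(a) = 12(a + 1)(a + 2)(a + 4) vanishes at a ∈ {-4, -2, -1}; Q'(b) = 12(b - 4)(b - 1)(b + 1) vanishes at b ∈ {-1, 1, 4}.
Local minima of P (where P''>0): P(-4)=-64, P(-1)=-37. Local minima of Q: Q(-1)=-35, Q(4)=-160.
So the global minimum of F is P(-4) + Q(4) + 2 = -64 − 160 + 2 = -222, attained at (-4, 4).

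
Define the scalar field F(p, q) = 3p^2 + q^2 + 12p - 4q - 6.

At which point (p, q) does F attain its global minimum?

F(p,q) separates as A(p) + B(q) − 6, so its minimum is min A + min B − 6.
A'(p) = 6p + 12 vanishes at p ∈ {-2}; B'(q) = 2q - 4 vanishes at q ∈ {2}.
Local minima of A (where A''>0): A(-2)=-12. Local minima of B: B(2)=-4.
So the global minimum of F is A(-2) + B(2) − 6 = -12 − 4 − 6 = -22, attained at (-2, 2).

(-2, 2)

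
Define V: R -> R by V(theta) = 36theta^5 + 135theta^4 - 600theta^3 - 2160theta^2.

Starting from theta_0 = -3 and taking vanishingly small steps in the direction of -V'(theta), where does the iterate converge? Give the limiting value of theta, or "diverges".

V'(theta) = 180theta(theta - 3)(theta + 2)(theta + 4), so V'(-3) = -3240.
Gradient descent moves in the -V' direction, i.e. theta is increasing.
The nearest critical point in that direction is theta = -2, where V'' = 3600 > 0 (a local minimum). The iterate converges there.

-2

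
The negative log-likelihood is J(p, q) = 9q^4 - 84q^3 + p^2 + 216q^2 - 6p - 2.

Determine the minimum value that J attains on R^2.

-11

J(p,q) separates as A(p) + B(q) − 2, so its minimum is min A + min B − 2.
A'(p) = 2p - 6 vanishes at p ∈ {3}; B'(q) = 36q(q - 4)(q - 3) vanishes at q ∈ {0, 3, 4}.
Local minima of A (where A''>0): A(3)=-9. Local minima of B: B(0)=0, B(4)=384.
So the global minimum of J is A(3) + B(0) − 2 = -9 + 0 − 2 = -11, attained at (3, 0).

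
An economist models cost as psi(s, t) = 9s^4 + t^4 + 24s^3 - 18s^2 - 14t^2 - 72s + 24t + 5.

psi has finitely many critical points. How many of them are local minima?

4

psi separates as a function of s plus a function of t, so ∇psi=0 decouples.
∂psi/∂s = 36(s - 1)(s + 1)(s + 2) = 0 at s ∈ {-2, -1, 1}; ∂psi/∂t = 4(t - 2)(t - 1)(t + 3) = 0 at t ∈ {-3, 1, 2}.
The Hessian is diagonal: diag(psi_ss, psi_tt). Second derivatives: psi_ss(-2)=108, psi_ss(-1)=-72, psi_ss(1)=216; psi_tt(-3)=80, psi_tt(1)=-16, psi_tt(2)=20.
Local minima occur where both diagonal entries positive: (-2, -3), (-2, 2), (1, -3), (1, 2). Count: 4.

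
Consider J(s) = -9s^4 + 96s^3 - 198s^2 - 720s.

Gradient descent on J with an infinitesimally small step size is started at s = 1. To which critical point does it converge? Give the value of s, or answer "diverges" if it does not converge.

J'(s) = -36(s - 5)(s - 4)(s + 1), so J'(1) = -864.
Gradient descent moves in the -J' direction, i.e. s is increasing.
The nearest critical point in that direction is s = 4, where J'' = 180 > 0 (a local minimum). The iterate converges there.

4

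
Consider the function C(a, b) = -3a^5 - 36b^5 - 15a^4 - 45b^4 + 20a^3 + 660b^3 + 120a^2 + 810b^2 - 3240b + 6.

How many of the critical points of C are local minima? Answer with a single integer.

4

C separates as a function of a plus a function of b, so ∇C=0 decouples.
∂C/∂a = -15a(a - 2)(a + 2)(a + 4) = 0 at a ∈ {-4, -2, 0, 2}; ∂C/∂b = -180(b - 3)(b - 1)(b + 2)(b + 3) = 0 at b ∈ {-3, -2, 1, 3}.
The Hessian is diagonal: diag(C_aa, C_bb). Second derivatives: C_aa(-4)=720, C_aa(-2)=-240, C_aa(0)=240, C_aa(2)=-720; C_bb(-3)=4320, C_bb(-2)=-2700, C_bb(1)=4320, C_bb(3)=-10800.
Local minima occur where both diagonal entries positive: (-4, -3), (-4, 1), (0, -3), (0, 1). Count: 4.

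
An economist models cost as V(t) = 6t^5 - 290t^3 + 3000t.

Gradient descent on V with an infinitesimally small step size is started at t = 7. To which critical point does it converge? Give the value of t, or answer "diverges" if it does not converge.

5

V'(t) = 30(t - 5)(t - 2)(t + 2)(t + 5), so V'(7) = 32400.
Gradient descent moves in the -V' direction, i.e. t is decreasing.
The nearest critical point in that direction is t = 5, where V'' = 6300 > 0 (a local minimum). The iterate converges there.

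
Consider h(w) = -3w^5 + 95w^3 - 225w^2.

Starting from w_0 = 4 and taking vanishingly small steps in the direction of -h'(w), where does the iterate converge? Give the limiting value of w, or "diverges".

h'(w) = -15w(w - 3)(w - 2)(w + 5), so h'(4) = -1080.
Gradient descent moves in the -h' direction, i.e. w is increasing.
There is no critical point above w=4, and h' keeps the same sign, so the iterate runs off to +∞.

diverges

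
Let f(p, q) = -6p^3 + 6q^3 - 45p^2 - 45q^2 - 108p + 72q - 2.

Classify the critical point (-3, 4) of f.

local minimum

The mixed partial ∂²f/∂p∂q is 0, so the Hessian at any point is diag(f_pp, f_qq) = diag(-18(2p + 5), 18(2q - 5)).
At (-3, 4): H = diag(18, 54).
Both eigenvalues are positive, so H is positive definite: a local minimum.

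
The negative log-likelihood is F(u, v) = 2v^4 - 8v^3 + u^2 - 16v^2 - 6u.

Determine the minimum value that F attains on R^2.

-265

F(u,v) separates as P(u) + Q(v), so its minimum is min P + min Q.
P'(u) = 2u - 6 vanishes at u ∈ {3}; Q'(v) = 8v(v - 4)(v + 1) vanishes at v ∈ {-1, 0, 4}.
Local minima of P (where P''>0): P(3)=-9. Local minima of Q: Q(-1)=-6, Q(4)=-256.
So the global minimum of F is P(3) + Q(4) = -9 − 256 = -265, attained at (3, 4).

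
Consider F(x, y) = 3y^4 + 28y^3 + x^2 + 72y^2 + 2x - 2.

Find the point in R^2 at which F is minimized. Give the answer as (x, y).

(-1, 0)

F(x,y) separates as P(x) + Q(y) − 2, so its minimum is min P + min Q − 2.
P'(x) = 2x + 2 vanishes at x ∈ {-1}; Q'(y) = 12y(y + 3)(y + 4) vanishes at y ∈ {-4, -3, 0}.
Local minima of P (where P''>0): P(-1)=-1. Local minima of Q: Q(-4)=128, Q(0)=0.
So the global minimum of F is P(-1) + Q(0) − 2 = -1 + 0 − 2 = -3, attained at (-1, 0).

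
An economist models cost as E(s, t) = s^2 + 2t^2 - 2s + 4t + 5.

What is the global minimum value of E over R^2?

2

E(s,t) separates as P(s) + Q(t) + 5, so its minimum is min P + min Q + 5.
P'(s) = 2s - 2 vanishes at s ∈ {1}; Q'(t) = 4(t + 1) vanishes at t ∈ {-1}.
Local minima of P (where P''>0): P(1)=-1. Local minima of Q: Q(-1)=-2.
So the global minimum of E is P(1) + Q(-1) + 5 = -1 − 2 + 5 = 2, attained at (1, -1).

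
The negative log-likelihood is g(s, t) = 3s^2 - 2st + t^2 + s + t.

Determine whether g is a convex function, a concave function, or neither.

convex

g is quadratic, so its Hessian is the constant matrix H = [[6, -2], [-2, 2]].
det(H) = 8, tr(H) = 8.
det(H) > 0 and tr(H) > 0, so H is positive definite everywhere: convex.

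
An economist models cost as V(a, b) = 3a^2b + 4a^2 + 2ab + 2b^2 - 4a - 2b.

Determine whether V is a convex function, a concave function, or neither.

The term 3a^2b is cubic, so the Hessian is not constant.
∂²V/∂a² = 6b + 8, which takes both signs as b varies (negative for sufficiently negative b). A diagonal entry of the Hessian changing sign means the Hessian is neither positive- nor negative-semidefinite on all of R^2.

neither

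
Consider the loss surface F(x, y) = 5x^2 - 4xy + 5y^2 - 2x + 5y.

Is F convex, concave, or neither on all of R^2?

F is quadratic, so its Hessian is the constant matrix H = [[10, -4], [-4, 10]].
det(H) = 84, tr(H) = 20.
det(H) > 0 and tr(H) > 0, so H is positive definite everywhere: convex.

convex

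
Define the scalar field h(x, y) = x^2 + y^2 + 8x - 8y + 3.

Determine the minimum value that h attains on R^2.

-29

h(x,y) separates as P(x) + Q(y) + 3, so its minimum is min P + min Q + 3.
P'(x) = 2x + 8 vanishes at x ∈ {-4}; Q'(y) = 2y - 8 vanishes at y ∈ {4}.
Local minima of P (where P''>0): P(-4)=-16. Local minima of Q: Q(4)=-16.
So the global minimum of h is P(-4) + Q(4) + 3 = -16 − 16 + 3 = -29, attained at (-4, 4).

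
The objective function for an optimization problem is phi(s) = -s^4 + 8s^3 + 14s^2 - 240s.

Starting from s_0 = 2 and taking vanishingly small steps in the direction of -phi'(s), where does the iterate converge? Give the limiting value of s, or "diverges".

4

phi'(s) = -4(s - 5)(s - 4)(s + 3), so phi'(2) = -120.
Gradient descent moves in the -phi' direction, i.e. s is increasing.
The nearest critical point in that direction is s = 4, where phi'' = 28 > 0 (a local minimum). The iterate converges there.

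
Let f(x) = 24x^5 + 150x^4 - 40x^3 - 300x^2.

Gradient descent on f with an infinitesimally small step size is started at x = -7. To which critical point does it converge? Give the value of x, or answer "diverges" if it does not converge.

f'(x) = 120x(x - 1)(x + 1)(x + 5), so f'(-7) = 80640.
Gradient descent moves in the -f' direction, i.e. x is decreasing.
There is no critical point below x=-7, and f' keeps the same sign, so the iterate runs off to −∞.

diverges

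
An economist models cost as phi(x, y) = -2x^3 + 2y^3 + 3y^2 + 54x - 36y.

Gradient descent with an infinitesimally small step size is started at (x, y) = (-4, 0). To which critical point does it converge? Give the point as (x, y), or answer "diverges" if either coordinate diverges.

phi is separable, so gradient descent decouples: x follows -∂phi/∂x, y follows -∂phi/∂y.
∂phi/∂x = -6(x - 3)(x + 3); at x=-4 this is -42, so x increases.
∂phi/∂y = 6(y - 2)(y + 3); at y=0 this is -36, so y increases.
x converges to its nearest critical value -3 (a local min of the x-part); y converges to 2. The iterate converges to (-3, 2).

(-3, 2)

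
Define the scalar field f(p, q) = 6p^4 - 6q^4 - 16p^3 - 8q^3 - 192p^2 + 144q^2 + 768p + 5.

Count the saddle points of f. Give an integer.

5

f separates as a function of p plus a function of q, so ∇f=0 decouples.
∂f/∂p = 24(p - 4)(p - 2)(p + 4) = 0 at p ∈ {-4, 2, 4}; ∂f/∂q = -24q(q - 3)(q + 4) = 0 at q ∈ {-4, 0, 3}.
The Hessian is diagonal: diag(f_pp, f_qq). Second derivatives: f_pp(-4)=1152, f_pp(2)=-288, f_pp(4)=384; f_qq(-4)=-672, f_qq(0)=288, f_qq(3)=-504.
Saddle points occur where the two diagonal entries have opposite signs: (-4, -4), (-4, 3), (2, 0), (4, -4), (4, 3). Count: 5.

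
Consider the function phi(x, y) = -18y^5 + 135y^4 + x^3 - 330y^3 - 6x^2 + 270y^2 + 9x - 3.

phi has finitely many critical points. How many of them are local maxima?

2

phi separates as a function of x plus a function of y, so ∇phi=0 decouples.
∂phi/∂x = 3(x - 3)(x - 1) = 0 at x ∈ {1, 3}; ∂phi/∂y = -90y(y - 3)(y - 2)(y - 1) = 0 at y ∈ {0, 1, 2, 3}.
The Hessian is diagonal: diag(phi_xx, phi_yy). Second derivatives: phi_xx(1)=-6, phi_xx(3)=6; phi_yy(0)=540, phi_yy(1)=-180, phi_yy(2)=180, phi_yy(3)=-540.
Local maxima occur where both diagonal entries negative: (1, 1), (1, 3). Count: 2.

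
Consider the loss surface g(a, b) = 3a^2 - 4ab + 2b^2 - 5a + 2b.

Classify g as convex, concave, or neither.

g is quadratic, so its Hessian is the constant matrix H = [[6, -4], [-4, 4]].
det(H) = 8, tr(H) = 10.
det(H) > 0 and tr(H) > 0, so H is positive definite everywhere: convex.

convex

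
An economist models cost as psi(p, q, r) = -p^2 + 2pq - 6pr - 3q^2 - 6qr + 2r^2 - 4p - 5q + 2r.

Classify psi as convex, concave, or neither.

neither

psi is quadratic, so its Hessian is the constant matrix H = [[-2, 2, -6], [2, -6, -6], [-6, -6, 4]].
Leading principal minors: -2, 8, 464.
Neither pattern holds ⇒ H is indefinite ⇒ neither convex nor concave.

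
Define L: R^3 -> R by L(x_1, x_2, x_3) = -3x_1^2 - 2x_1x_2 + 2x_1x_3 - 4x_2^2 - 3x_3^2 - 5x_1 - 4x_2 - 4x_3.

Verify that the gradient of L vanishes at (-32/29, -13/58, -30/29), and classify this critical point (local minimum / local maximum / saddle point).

local maximum

∇L = (-6x_1 - 2x_2 + 2x_3 - 5, -2x_1 - 8x_2 - 4, 2x_1 - 6x_3 - 4); substituting (-32/29, -13/58, -30/29) gives ∇L = (0, 0, 0), so (-32/29, -13/58, -30/29) is indeed a critical point.
The Hessian is constant: H = [[-6, -2, 2], [-2, -8, 0], [2, 0, -6]].
Leading principal minors: Δ₁ = -6, Δ₂ = 44, Δ₃ = -232.
The minors alternate sign starting negative (−, +, −), so H is negative definite: a local maximum.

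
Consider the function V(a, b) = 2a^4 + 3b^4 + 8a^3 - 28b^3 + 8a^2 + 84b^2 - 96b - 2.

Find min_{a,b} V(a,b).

V(a,b) separates as P(a) + Q(b) − 2, so its minimum is min P + min Q − 2.
P'(a) = 8a(a + 1)(a + 2) vanishes at a ∈ {-2, -1, 0}; Q'(b) = 12(b - 4)(b - 2)(b - 1) vanishes at b ∈ {1, 2, 4}.
Local minima of P (where P''>0): P(-2)=0, P(0)=0. Local minima of Q: Q(1)=-37, Q(4)=-64.
So the global minimum of V is P(-2) + Q(4) − 2 = 0 − 64 − 2 = -66, attained at (-2, 4).

-66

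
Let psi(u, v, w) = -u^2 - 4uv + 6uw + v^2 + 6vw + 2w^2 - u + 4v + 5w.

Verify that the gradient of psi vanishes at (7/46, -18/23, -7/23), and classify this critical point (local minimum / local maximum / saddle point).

saddle point

∇psi = (-2u - 4v + 6w - 1, -4u + 2v + 6w + 4, 6u + 6v + 4w + 5); substituting (7/46, -18/23, -7/23) gives ∇psi = (0, 0, 0), so (7/46, -18/23, -7/23) is indeed a critical point.
The Hessian is constant: H = [[-2, -4, 6], [-4, 2, 6], [6, 6, 4]].
Leading principal minors: Δ₁ = -2, Δ₂ = -20, Δ₃ = -368.
The minors fit neither the all-positive nor the alternating-sign pattern, so H is indefinite: a saddle point.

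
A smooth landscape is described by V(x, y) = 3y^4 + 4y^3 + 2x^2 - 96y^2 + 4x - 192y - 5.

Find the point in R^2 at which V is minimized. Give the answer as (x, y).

(-1, 4)

V(x,y) separates as P(x) + Q(y) − 5, so its minimum is min P + min Q − 5.
P'(x) = 4x + 4 vanishes at x ∈ {-1}; Q'(y) = 12(y - 4)(y + 1)(y + 4) vanishes at y ∈ {-4, -1, 4}.
Local minima of P (where P''>0): P(-1)=-2. Local minima of Q: Q(-4)=-256, Q(4)=-1280.
So the global minimum of V is P(-1) + Q(4) − 5 = -2 − 1280 − 5 = -1287, attained at (-1, 4).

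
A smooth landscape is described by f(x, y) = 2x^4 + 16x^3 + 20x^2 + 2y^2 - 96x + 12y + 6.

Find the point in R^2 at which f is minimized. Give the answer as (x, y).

f(x,y) separates as P(x) + Q(y) + 6, so its minimum is min P + min Q + 6.
P'(x) = 8(x - 1)(x + 3)(x + 4) vanishes at x ∈ {-4, -3, 1}; Q'(y) = 4y + 12 vanishes at y ∈ {-3}.
Local minima of P (where P''>0): P(-4)=192, P(1)=-58. Local minima of Q: Q(-3)=-18.
So the global minimum of f is P(1) + Q(-3) + 6 = -58 − 18 + 6 = -70, attained at (1, -3).

(1, -3)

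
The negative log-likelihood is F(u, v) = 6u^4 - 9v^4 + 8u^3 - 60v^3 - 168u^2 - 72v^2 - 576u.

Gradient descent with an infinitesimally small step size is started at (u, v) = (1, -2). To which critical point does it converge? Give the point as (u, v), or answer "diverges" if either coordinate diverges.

(4, -1)

F is separable, so gradient descent decouples: u follows -∂F/∂u, v follows -∂F/∂v.
∂F/∂u = 24(u - 4)(u + 2)(u + 3); at u=1 this is -864, so u increases.
∂F/∂v = -36v(v + 1)(v + 4); at v=-2 this is -144, so v increases.
u converges to its nearest critical value 4 (a local min of the u-part); v converges to -1. The iterate converges to (4, -1).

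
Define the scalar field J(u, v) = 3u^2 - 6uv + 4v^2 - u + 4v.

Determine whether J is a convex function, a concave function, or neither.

J is quadratic, so its Hessian is the constant matrix H = [[6, -6], [-6, 8]].
det(H) = 12, tr(H) = 14.
det(H) > 0 and tr(H) > 0, so H is positive definite everywhere: convex.

convex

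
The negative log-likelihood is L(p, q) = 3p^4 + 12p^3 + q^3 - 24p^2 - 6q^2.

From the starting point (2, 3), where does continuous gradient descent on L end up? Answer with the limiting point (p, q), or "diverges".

(1, 4)

L is separable, so gradient descent decouples: p follows -∂L/∂p, q follows -∂L/∂q.
∂L/∂p = 12p(p - 1)(p + 4); at p=2 this is 144, so p decreases.
∂L/∂q = 3q(q - 4); at q=3 this is -9, so q increases.
p converges to its nearest critical value 1 (a local min of the p-part); q converges to 4. The iterate converges to (1, 4).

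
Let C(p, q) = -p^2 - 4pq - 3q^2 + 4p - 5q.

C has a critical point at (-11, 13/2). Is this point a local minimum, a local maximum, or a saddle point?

saddle point

The Hessian of C is constant: H = [[-2, -4], [-4, -6]].
det(H) = (-2)·(-6) − (-4)² = -4.
Since det(H) < 0, H is indefinite and the critical point is a saddle point.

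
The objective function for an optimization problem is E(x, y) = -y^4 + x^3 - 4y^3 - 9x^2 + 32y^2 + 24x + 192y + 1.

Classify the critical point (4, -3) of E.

The mixed partial ∂²E/∂x∂y is 0, so the Hessian at any point is diag(E_xx, E_yy) = diag(6(x - 3), 4(-3y^2 - 6y + 16)).
At (4, -3): H = diag(6, 28).
Both eigenvalues are positive, so H is positive definite: a local minimum.

local minimum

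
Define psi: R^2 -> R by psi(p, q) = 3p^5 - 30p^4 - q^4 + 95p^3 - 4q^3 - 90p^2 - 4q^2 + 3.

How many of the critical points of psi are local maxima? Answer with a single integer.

psi separates as a function of p plus a function of q, so ∇psi=0 decouples.
∂psi/∂p = 15p(p - 4)(p - 3)(p - 1) = 0 at p ∈ {0, 1, 3, 4}; ∂psi/∂q = -4q(q + 1)(q + 2) = 0 at q ∈ {-2, -1, 0}.
The Hessian is diagonal: diag(psi_pp, psi_qq). Second derivatives: psi_pp(0)=-180, psi_pp(1)=90, psi_pp(3)=-90, psi_pp(4)=180; psi_qq(-2)=-8, psi_qq(-1)=4, psi_qq(0)=-8.
Local maxima occur where both diagonal entries negative: (0, -2), (0, 0), (3, -2), (3, 0). Count: 4.

4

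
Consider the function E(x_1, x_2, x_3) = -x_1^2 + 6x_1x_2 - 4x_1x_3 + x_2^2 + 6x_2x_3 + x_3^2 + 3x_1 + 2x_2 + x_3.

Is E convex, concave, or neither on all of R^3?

neither

E is quadratic, so its Hessian is the constant matrix H = [[-2, 6, -4], [6, 2, 6], [-4, 6, 2]].
Leading principal minors: -2, -40, -328.
Neither pattern holds ⇒ H is indefinite ⇒ neither convex nor concave.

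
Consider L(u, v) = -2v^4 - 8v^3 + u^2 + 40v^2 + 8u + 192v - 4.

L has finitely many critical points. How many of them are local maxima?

L separates as a function of u plus a function of v, so ∇L=0 decouples.
∂L/∂u = 2(u + 4) = 0 at u ∈ {-4}; ∂L/∂v = -8(v - 3)(v + 2)(v + 4) = 0 at v ∈ {-4, -2, 3}.
The Hessian is diagonal: diag(L_uu, L_vv). Second derivatives: L_uu(-4)=2; L_vv(-4)=-112, L_vv(-2)=80, L_vv(3)=-280.
Local maxima occur where both diagonal entries negative: none. Count: 0.

0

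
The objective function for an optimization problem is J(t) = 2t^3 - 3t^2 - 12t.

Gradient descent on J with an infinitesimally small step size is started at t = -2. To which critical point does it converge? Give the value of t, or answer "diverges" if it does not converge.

diverges

J'(t) = 6(t - 2)(t + 1), so J'(-2) = 24.
Gradient descent moves in the -J' direction, i.e. t is decreasing.
There is no critical point below t=-2, and J' keeps the same sign, so the iterate runs off to −∞.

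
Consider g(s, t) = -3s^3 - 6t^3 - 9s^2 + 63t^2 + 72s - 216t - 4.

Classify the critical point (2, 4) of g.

The mixed partial ∂²g/∂s∂t is 0, so the Hessian at any point is diag(g_ss, g_tt) = diag(-18(s + 1), 18(-2t + 7)).
At (2, 4): H = diag(-54, -18).
Both eigenvalues are negative, so H is negative definite: a local maximum.

local maximum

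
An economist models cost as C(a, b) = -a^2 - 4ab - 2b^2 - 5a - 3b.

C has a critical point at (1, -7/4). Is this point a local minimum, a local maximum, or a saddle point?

saddle point

The Hessian of C is constant: H = [[-2, -4], [-4, -4]].
det(H) = (-2)·(-4) − (-4)² = -8.
Since det(H) < 0, H is indefinite and the critical point is a saddle point.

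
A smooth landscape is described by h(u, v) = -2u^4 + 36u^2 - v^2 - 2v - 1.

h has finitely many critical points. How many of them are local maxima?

2

h separates as a function of u plus a function of v, so ∇h=0 decouples.
∂h/∂u = -8u(u - 3)(u + 3) = 0 at u ∈ {-3, 0, 3}; ∂h/∂v = -2(v + 1) = 0 at v ∈ {-1}.
The Hessian is diagonal: diag(h_uu, h_vv). Second derivatives: h_uu(-3)=-144, h_uu(0)=72, h_uu(3)=-144; h_vv(-1)=-2.
Local maxima occur where both diagonal entries negative: (-3, -1), (3, -1). Count: 2.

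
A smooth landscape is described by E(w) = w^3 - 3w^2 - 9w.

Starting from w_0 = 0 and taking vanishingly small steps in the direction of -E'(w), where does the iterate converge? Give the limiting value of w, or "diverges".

3

E'(w) = 3(w - 3)(w + 1), so E'(0) = -9.
Gradient descent moves in the -E' direction, i.e. w is increasing.
The nearest critical point in that direction is w = 3, where E'' = 12 > 0 (a local minimum). The iterate converges there.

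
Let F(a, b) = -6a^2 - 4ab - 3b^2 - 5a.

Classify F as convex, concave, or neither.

F is quadratic, so its Hessian is the constant matrix H = [[-12, -4], [-4, -6]].
det(H) = 56, tr(H) = -18.
det(H) > 0 and tr(H) < 0, so H is negative definite everywhere: concave.

concave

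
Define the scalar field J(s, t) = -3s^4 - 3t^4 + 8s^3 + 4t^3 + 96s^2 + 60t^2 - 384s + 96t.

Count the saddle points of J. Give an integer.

4

J separates as a function of s plus a function of t, so ∇J=0 decouples.
∂J/∂s = -12(s - 4)(s - 2)(s + 4) = 0 at s ∈ {-4, 2, 4}; ∂J/∂t = -12(t - 4)(t + 1)(t + 2) = 0 at t ∈ {-2, -1, 4}.
The Hessian is diagonal: diag(J_ss, J_tt). Second derivatives: J_ss(-4)=-576, J_ss(2)=144, J_ss(4)=-192; J_tt(-2)=-72, J_tt(-1)=60, J_tt(4)=-360.
Saddle points occur where the two diagonal entries have opposite signs: (-4, -1), (2, -2), (2, 4), (4, -1). Count: 4.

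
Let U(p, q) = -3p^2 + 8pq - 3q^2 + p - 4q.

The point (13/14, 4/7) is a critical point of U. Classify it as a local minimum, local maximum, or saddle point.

saddle point

The Hessian of U is constant: H = [[-6, 8], [8, -6]].
det(H) = (-6)·(-6) − 8² = -28.
Since det(H) < 0, H is indefinite and the critical point is a saddle point.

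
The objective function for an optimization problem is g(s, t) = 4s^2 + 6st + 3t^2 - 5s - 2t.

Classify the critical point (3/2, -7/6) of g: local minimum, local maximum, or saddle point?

local minimum

The Hessian of g is constant: H = [[8, 6], [6, 6]].
det(H) = 8·6 − 6² = 12.
det(H) > 0 and tr(H) = 14 > 0, so H is positive definite and the point is a local minimum.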